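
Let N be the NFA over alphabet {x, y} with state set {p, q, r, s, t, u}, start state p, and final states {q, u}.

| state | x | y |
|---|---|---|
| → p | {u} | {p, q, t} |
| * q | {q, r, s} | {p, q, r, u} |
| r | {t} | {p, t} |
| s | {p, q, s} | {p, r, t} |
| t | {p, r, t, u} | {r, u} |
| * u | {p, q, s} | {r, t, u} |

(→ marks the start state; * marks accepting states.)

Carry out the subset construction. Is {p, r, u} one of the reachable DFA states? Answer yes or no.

no

Start state of the DFA: {p}.
{p} --x--> {u}  [new]
{p} --y--> {p, q, t}  [new]
{u} --x--> {p, q, s}  [new]
{u} --y--> {r, t, u}  [new]
{p, q, t} --x--> {p, q, r, s, t, u}  [new]
{p, q, t} --y--> {p, q, r, t, u}  [new]
{p, q, s} --x--> {p, q, r, s, u}  [new]
{p, q, s} --y--> {p, q, r, t, u}  [seen]
{r, t, u} --x--> {p, q, r, s, t, u}  [seen]
{r, t, u} --y--> {p, r, t, u}  [new]
{p, q, r, s, t, u} --x--> {p, q, r, s, t, u}  [seen]
{p, q, r, s, t, u} --y--> {p, q, r, t, u}  [seen]
{p, q, r, t, u} --x--> {p, q, r, s, t, u}  [seen]
{p, q, r, t, u} --y--> {p, q, r, t, u}  [seen]
{p, q, r, s, u} --x--> {p, q, r, s, t, u}  [seen]
{p, q, r, s, u} --y--> {p, q, r, t, u}  [seen]
{p, r, t, u} --x--> {p, q, r, s, t, u}  [seen]
{p, r, t, u} --y--> {p, q, r, t, u}  [seen]
Reachable DFA states: {p}, {u}, {p, q, t}, {p, q, s}, {r, t, u}, {p, q, r, s, t, u}, {p, q, r, t, u}, {p, q, r, s, u}, {p, r, t, u}.
{p, r, u} is not among them.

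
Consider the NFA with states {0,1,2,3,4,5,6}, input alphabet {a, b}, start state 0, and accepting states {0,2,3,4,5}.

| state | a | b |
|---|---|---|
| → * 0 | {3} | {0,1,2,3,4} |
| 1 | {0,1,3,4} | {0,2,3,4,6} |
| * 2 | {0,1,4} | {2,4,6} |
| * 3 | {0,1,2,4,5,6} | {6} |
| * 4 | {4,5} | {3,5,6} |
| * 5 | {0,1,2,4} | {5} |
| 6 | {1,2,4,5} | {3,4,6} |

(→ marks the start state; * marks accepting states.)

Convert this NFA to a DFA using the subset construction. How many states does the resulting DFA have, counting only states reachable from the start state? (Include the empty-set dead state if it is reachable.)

11

Start state of the DFA: {0}.
{0} --a--> {3}  [new]
{0} --b--> {0,1,2,3,4}  [new]
{3} --a--> {0,1,2,4,5,6}  [new]
{3} --b--> {6}  [new]
{0,1,2,3,4} --a--> {0,1,2,3,4,5,6}  [new]
{0,1,2,3,4} --b--> {0,1,2,3,4,5,6}  [seen]
{0,1,2,4,5,6} --a--> {0,1,2,3,4,5}  [new]
{0,1,2,4,5,6} --b--> {0,1,2,3,4,5,6}  [seen]
{6} --a--> {1,2,4,5}  [new]
{6} --b--> {3,4,6}  [new]
{0,1,2,3,4,5,6} --a--> {0,1,2,3,4,5,6}  [seen]
{0,1,2,3,4,5,6} --b--> {0,1,2,3,4,5,6}  [seen]
{0,1,2,3,4,5} --a--> {0,1,2,3,4,5,6}  [seen]
{0,1,2,3,4,5} --b--> {0,1,2,3,4,5,6}  [seen]
{1,2,4,5} --a--> {0,1,2,3,4,5}  [seen]
{1,2,4,5} --b--> {0,2,3,4,5,6}  [new]
{3,4,6} --a--> {0,1,2,4,5,6}  [seen]
{3,4,6} --b--> {3,4,5,6}  [new]
{0,2,3,4,5,6} --a--> {0,1,2,3,4,5,6}  [seen]
{0,2,3,4,5,6} --b--> {0,1,2,3,4,5,6}  [seen]
{3,4,5,6} --a--> {0,1,2,4,5,6}  [seen]
{3,4,5,6} --b--> {3,4,5,6}  [seen]
Reachable DFA states: {0}, {3}, {0,1,2,3,4}, {0,1,2,4,5,6}, {6}, {0,1,2,3,4,5,6}, {0,1,2,3,4,5}, {1,2,4,5}, {3,4,6}, {0,2,3,4,5,6}, {3,4,5,6}.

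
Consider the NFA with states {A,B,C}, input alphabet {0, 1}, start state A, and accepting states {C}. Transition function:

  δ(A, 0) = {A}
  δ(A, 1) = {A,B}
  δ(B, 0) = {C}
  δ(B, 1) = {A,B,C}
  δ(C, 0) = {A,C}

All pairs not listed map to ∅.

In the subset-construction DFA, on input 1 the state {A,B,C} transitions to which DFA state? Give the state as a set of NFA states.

δ(A,1) = {A,B}; δ(B,1) = {A,B,C}; δ(C,1) = ∅.
Union: {A,B,C}.

{A,B,C}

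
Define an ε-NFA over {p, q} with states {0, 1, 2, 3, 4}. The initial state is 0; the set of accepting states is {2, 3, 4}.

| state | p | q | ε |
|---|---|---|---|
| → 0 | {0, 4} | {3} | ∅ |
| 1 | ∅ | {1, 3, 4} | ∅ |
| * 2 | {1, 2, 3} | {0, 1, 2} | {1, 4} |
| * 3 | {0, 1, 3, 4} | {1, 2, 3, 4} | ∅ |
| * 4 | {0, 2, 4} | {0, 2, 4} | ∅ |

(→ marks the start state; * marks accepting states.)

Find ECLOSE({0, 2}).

{0, 1, 2, 4}

Begin with {0, 2}.
2 →ε {1, 4}; add 1, 4.
ε-closure = {0, 1, 2, 4}.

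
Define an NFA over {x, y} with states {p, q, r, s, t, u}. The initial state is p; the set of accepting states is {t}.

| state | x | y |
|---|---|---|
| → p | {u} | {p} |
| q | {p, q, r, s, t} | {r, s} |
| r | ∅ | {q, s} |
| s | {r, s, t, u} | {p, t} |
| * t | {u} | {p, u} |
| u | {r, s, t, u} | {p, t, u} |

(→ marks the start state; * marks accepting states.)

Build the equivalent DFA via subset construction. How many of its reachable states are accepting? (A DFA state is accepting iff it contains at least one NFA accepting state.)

Start state of the DFA: {p}.
{p} --x--> {u}  [new]
{p} --y--> {p}  [seen]
{u} --x--> {r, s, t, u}  [new]
{u} --y--> {p, t, u}  [new]
{r, s, t, u} --x--> {r, s, t, u}  [seen]
{r, s, t, u} --y--> {p, q, s, t, u}  [new]
{p, t, u} --x--> {r, s, t, u}  [seen]
{p, t, u} --y--> {p, t, u}  [seen]
{p, q, s, t, u} --x--> {p, q, r, s, t, u}  [new]
{p, q, s, t, u} --y--> {p, r, s, t, u}  [new]
{p, q, r, s, t, u} --x--> {p, q, r, s, t, u}  [seen]
{p, q, r, s, t, u} --y--> {p, q, r, s, t, u}  [seen]
{p, r, s, t, u} --x--> {r, s, t, u}  [seen]
{p, r, s, t, u} --y--> {p, q, s, t, u}  [seen]
Reachable DFA states: {p}, {u}, {r, s, t, u}, {p, t, u}, {p, q, s, t, u}, {p, q, r, s, t, u}, {p, r, s, t, u}.
Accepting DFA states (contain an NFA accepting state): {r, s, t, u}, {p, t, u}, {p, q, s, t, u}, {p, q, r, s, t, u}, {p, r, s, t, u}.

5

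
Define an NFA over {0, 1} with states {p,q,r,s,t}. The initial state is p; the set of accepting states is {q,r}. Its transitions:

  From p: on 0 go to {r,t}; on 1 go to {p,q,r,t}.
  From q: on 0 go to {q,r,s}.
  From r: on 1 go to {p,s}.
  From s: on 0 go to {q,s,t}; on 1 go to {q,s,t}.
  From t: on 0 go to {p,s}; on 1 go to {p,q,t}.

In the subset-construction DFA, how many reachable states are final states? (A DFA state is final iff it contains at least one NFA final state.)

Start state of the DFA: {p}.
{p} --0--> {r,t}  [new]
{p} --1--> {p,q,r,t}  [new]
{r,t} --0--> {p,s}  [new]
{r,t} --1--> {p,q,s,t}  [new]
{p,q,r,t} --0--> {p,q,r,s,t}  [new]
{p,q,r,t} --1--> {p,q,r,s,t}  [seen]
{p,s} --0--> {q,r,s,t}  [new]
{p,s} --1--> {p,q,r,s,t}  [seen]
{p,q,s,t} --0--> {p,q,r,s,t}  [seen]
{p,q,s,t} --1--> {p,q,r,s,t}  [seen]
{p,q,r,s,t} --0--> {p,q,r,s,t}  [seen]
{p,q,r,s,t} --1--> {p,q,r,s,t}  [seen]
{q,r,s,t} --0--> {p,q,r,s,t}  [seen]
{q,r,s,t} --1--> {p,q,s,t}  [seen]
Reachable DFA states: {p}, {r,t}, {p,q,r,t}, {p,s}, {p,q,s,t}, {p,q,r,s,t}, {q,r,s,t}.
Accepting DFA states (contain an NFA accepting state): {r,t}, {p,q,r,t}, {p,q,s,t}, {p,q,r,s,t}, {q,r,s,t}.

5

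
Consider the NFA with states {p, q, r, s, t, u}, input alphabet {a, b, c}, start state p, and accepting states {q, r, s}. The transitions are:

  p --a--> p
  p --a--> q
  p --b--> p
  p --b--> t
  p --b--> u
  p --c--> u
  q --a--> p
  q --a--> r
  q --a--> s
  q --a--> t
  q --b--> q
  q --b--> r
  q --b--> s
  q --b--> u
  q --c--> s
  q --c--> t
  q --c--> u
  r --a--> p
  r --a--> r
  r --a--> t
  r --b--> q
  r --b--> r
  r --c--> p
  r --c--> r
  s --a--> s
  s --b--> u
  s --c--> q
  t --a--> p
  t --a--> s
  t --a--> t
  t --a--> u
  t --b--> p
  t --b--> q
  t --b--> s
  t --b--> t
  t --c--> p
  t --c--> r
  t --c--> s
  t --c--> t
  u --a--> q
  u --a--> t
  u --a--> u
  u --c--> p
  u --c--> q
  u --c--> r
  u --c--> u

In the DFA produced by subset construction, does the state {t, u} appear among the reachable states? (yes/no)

no

Start state of the DFA: {p}.
{p} --a--> {p, q}  [new]
{p} --b--> {p, t, u}  [new]
{p} --c--> {u}  [new]
{p, q} --a--> {p, q, r, s, t}  [new]
{p, q} --b--> {p, q, r, s, t, u}  [new]
{p, q} --c--> {s, t, u}  [new]
{p, t, u} --a--> {p, q, s, t, u}  [new]
{p, t, u} --b--> {p, q, s, t, u}  [seen]
{p, t, u} --c--> {p, q, r, s, t, u}  [seen]
{u} --a--> {q, t, u}  [new]
{u} --b--> ∅  [new]
{u} --c--> {p, q, r, u}  [new]
{p, q, r, s, t} --a--> {p, q, r, s, t, u}  [seen]
{p, q, r, s, t} --b--> {p, q, r, s, t, u}  [seen]
{p, q, r, s, t} --c--> {p, q, r, s, t, u}  [seen]
{p, q, r, s, t, u} --a--> {p, q, r, s, t, u}  [seen]
{p, q, r, s, t, u} --b--> {p, q, r, s, t, u}  [seen]
{p, q, r, s, t, u} --c--> {p, q, r, s, t, u}  [seen]
{s, t, u} --a--> {p, q, s, t, u}  [seen]
{s, t, u} --b--> {p, q, s, t, u}  [seen]
{s, t, u} --c--> {p, q, r, s, t, u}  [seen]
{p, q, s, t, u} --a--> {p, q, r, s, t, u}  [seen]
{p, q, s, t, u} --b--> {p, q, r, s, t, u}  [seen]
{p, q, s, t, u} --c--> {p, q, r, s, t, u}  [seen]
{q, t, u} --a--> {p, q, r, s, t, u}  [seen]
{q, t, u} --b--> {p, q, r, s, t, u}  [seen]
{q, t, u} --c--> {p, q, r, s, t, u}  [seen]
∅ --a--> ∅  [seen]
∅ --b--> ∅  [seen]
∅ --c--> ∅  [seen]
{p, q, r, u} --a--> {p, q, r, s, t, u}  [seen]
{p, q, r, u} --b--> {p, q, r, s, t, u}  [seen]
{p, q, r, u} --c--> {p, q, r, s, t, u}  [seen]
Reachable DFA states: {p}, {p, q}, {p, t, u}, {u}, {p, q, r, s, t}, {p, q, r, s, t, u}, {s, t, u}, {p, q, s, t, u}, {q, t, u}, ∅, {p, q, r, u}.
{t, u} is not among them.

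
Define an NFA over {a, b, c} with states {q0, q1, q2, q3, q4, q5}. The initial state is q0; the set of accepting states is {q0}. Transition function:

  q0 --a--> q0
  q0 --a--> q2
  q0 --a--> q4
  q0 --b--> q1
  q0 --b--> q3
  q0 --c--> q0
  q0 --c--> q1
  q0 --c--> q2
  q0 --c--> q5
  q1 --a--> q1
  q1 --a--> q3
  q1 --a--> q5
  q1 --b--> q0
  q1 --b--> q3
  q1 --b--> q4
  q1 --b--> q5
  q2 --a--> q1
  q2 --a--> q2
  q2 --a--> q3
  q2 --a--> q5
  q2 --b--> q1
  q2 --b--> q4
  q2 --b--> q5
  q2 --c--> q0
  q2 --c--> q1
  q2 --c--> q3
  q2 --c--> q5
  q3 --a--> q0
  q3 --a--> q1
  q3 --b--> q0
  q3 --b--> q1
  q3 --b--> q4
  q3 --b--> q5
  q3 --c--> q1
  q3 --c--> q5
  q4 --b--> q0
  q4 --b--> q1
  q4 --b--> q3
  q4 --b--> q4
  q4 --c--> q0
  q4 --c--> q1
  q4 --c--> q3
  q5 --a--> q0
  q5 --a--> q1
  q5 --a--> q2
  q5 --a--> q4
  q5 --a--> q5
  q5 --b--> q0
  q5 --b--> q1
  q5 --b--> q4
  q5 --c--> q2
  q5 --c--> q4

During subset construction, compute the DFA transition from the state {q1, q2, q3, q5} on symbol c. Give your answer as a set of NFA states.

{q0, q1, q2, q3, q4, q5}

δ(q1,c) = ∅; δ(q2,c) = {q0, q1, q3, q5}; δ(q3,c) = {q1, q5}; δ(q5,c) = {q2, q4}.
Union: {q0, q1, q2, q3, q4, q5}.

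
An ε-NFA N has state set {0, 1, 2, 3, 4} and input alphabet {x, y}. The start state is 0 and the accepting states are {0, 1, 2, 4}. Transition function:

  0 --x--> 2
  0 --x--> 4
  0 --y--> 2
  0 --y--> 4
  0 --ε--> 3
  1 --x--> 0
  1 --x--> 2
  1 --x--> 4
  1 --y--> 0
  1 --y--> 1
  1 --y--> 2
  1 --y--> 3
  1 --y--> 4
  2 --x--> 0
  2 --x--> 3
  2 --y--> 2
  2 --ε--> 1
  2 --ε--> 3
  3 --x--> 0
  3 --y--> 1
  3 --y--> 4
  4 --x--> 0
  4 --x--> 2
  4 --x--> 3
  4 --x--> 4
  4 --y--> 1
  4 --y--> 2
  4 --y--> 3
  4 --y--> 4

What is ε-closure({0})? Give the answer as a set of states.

Begin with {0}.
0 →ε {3}; add 3.
ε-closure = {0, 3}.

{0, 3}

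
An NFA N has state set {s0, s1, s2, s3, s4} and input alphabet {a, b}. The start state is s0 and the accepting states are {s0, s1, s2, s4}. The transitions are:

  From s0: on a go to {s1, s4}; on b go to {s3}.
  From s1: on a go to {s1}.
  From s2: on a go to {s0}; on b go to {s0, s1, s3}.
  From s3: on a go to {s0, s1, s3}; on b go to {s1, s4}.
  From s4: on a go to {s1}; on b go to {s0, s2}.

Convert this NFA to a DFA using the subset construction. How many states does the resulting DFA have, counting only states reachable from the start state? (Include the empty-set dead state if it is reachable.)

14

Start state of the DFA: {s0}.
{s0} --a--> {s1, s4}  [new]
{s0} --b--> {s3}  [new]
{s1, s4} --a--> {s1}  [new]
{s1, s4} --b--> {s0, s2}  [new]
{s3} --a--> {s0, s1, s3}  [new]
{s3} --b--> {s1, s4}  [seen]
{s1} --a--> {s1}  [seen]
{s1} --b--> ∅  [new]
{s0, s2} --a--> {s0, s1, s4}  [new]
{s0, s2} --b--> {s0, s1, s3}  [seen]
{s0, s1, s3} --a--> {s0, s1, s3, s4}  [new]
{s0, s1, s3} --b--> {s1, s3, s4}  [new]
∅ --a--> ∅  [seen]
∅ --b--> ∅  [seen]
{s0, s1, s4} --a--> {s1, s4}  [seen]
{s0, s1, s4} --b--> {s0, s2, s3}  [new]
{s0, s1, s3, s4} --a--> {s0, s1, s3, s4}  [seen]
{s0, s1, s3, s4} --b--> {s0, s1, s2, s3, s4}  [new]
{s1, s3, s4} --a--> {s0, s1, s3}  [seen]
{s1, s3, s4} --b--> {s0, s1, s2, s4}  [new]
{s0, s2, s3} --a--> {s0, s1, s3, s4}  [seen]
{s0, s2, s3} --b--> {s0, s1, s3, s4}  [seen]
{s0, s1, s2, s3, s4} --a--> {s0, s1, s3, s4}  [seen]
{s0, s1, s2, s3, s4} --b--> {s0, s1, s2, s3, s4}  [seen]
{s0, s1, s2, s4} --a--> {s0, s1, s4}  [seen]
{s0, s1, s2, s4} --b--> {s0, s1, s2, s3}  [new]
{s0, s1, s2, s3} --a--> {s0, s1, s3, s4}  [seen]
{s0, s1, s2, s3} --b--> {s0, s1, s3, s4}  [seen]
Reachable DFA states: {s0}, {s1, s4}, {s3}, {s1}, {s0, s2}, {s0, s1, s3}, ∅, {s0, s1, s4}, {s0, s1, s3, s4}, {s1, s3, s4}, {s0, s2, s3}, {s0, s1, s2, s3, s4}, {s0, s1, s2, s4}, {s0, s1, s2, s3}.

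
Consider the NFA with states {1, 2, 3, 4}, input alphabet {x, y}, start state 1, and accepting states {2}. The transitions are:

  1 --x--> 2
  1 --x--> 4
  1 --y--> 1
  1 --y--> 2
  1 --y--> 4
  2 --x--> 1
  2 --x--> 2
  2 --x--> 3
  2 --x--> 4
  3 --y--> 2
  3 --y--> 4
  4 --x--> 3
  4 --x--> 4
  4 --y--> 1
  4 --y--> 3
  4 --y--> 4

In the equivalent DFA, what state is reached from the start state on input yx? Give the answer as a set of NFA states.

Start: {1}.
δ(1,y) = {1, 2, 4}.
Union: {1, 2, 4}.
After y: {1, 2, 4}.
δ(1,x) = {2, 4}; δ(2,x) = {1, 2, 3, 4}; δ(4,x) = {3, 4}.
Union: {1, 2, 3, 4}.
After x: {1, 2, 3, 4}.

{1, 2, 3, 4}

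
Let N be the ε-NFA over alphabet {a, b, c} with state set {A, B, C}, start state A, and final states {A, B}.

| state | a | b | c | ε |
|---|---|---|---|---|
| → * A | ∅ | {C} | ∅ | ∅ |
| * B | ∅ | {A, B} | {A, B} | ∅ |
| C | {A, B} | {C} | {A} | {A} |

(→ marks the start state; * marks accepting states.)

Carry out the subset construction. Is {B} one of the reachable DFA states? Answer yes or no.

Start state of the DFA: {A} (ε-closure of the NFA start).
{A} --a--> ∅  [new]
{A} --b--> {A, C}  [new]
{A} --c--> ∅  [seen]
∅ --a--> ∅  [seen]
∅ --b--> ∅  [seen]
∅ --c--> ∅  [seen]
{A, C} --a--> {A, B}  [new]
{A, C} --b--> {A, C}  [seen]
{A, C} --c--> {A}  [seen]
{A, B} --a--> ∅  [seen]
{A, B} --b--> {A, B, C}  [new]
{A, B} --c--> {A, B}  [seen]
{A, B, C} --a--> {A, B}  [seen]
{A, B, C} --b--> {A, B, C}  [seen]
{A, B, C} --c--> {A, B}  [seen]
Reachable DFA states: {A}, ∅, {A, C}, {A, B}, {A, B, C}.
{B} is not among them.

no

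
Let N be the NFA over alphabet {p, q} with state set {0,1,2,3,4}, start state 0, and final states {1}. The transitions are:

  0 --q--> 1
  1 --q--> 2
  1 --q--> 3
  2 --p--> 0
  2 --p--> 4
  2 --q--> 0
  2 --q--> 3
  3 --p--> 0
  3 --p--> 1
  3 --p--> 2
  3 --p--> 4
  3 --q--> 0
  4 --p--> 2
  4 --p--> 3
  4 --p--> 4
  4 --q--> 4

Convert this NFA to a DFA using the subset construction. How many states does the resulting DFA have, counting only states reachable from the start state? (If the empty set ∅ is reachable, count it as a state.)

14

Start state of the DFA: {0}.
{0} --p--> ∅  [new]
{0} --q--> {1}  [new]
∅ --p--> ∅  [seen]
∅ --q--> ∅  [seen]
{1} --p--> ∅  [seen]
{1} --q--> {2,3}  [new]
{2,3} --p--> {0,1,2,4}  [new]
{2,3} --q--> {0,3}  [new]
{0,1,2,4} --p--> {0,2,3,4}  [new]
{0,1,2,4} --q--> {0,1,2,3,4}  [new]
{0,3} --p--> {0,1,2,4}  [seen]
{0,3} --q--> {0,1}  [new]
{0,2,3,4} --p--> {0,1,2,3,4}  [seen]
{0,2,3,4} --q--> {0,1,3,4}  [new]
{0,1,2,3,4} --p--> {0,1,2,3,4}  [seen]
{0,1,2,3,4} --q--> {0,1,2,3,4}  [seen]
{0,1} --p--> ∅  [seen]
{0,1} --q--> {1,2,3}  [new]
{0,1,3,4} --p--> {0,1,2,3,4}  [seen]
{0,1,3,4} --q--> {0,1,2,3,4}  [seen]
{1,2,3} --p--> {0,1,2,4}  [seen]
{1,2,3} --q--> {0,2,3}  [new]
{0,2,3} --p--> {0,1,2,4}  [seen]
{0,2,3} --q--> {0,1,3}  [new]
{0,1,3} --p--> {0,1,2,4}  [seen]
{0,1,3} --q--> {0,1,2,3}  [new]
{0,1,2,3} --p--> {0,1,2,4}  [seen]
{0,1,2,3} --q--> {0,1,2,3}  [seen]
Reachable DFA states: {0}, ∅, {1}, {2,3}, {0,1,2,4}, {0,3}, {0,2,3,4}, {0,1,2,3,4}, {0,1}, {0,1,3,4}, {1,2,3}, {0,2,3}, {0,1,3}, {0,1,2,3}.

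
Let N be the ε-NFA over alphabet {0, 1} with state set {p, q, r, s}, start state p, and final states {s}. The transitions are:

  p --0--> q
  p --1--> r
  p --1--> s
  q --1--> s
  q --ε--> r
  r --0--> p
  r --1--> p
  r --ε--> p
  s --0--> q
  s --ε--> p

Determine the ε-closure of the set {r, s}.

{p, r, s}

Begin with {r, s}.
r →ε {p}; add p.
ε-closure = {p, r, s}.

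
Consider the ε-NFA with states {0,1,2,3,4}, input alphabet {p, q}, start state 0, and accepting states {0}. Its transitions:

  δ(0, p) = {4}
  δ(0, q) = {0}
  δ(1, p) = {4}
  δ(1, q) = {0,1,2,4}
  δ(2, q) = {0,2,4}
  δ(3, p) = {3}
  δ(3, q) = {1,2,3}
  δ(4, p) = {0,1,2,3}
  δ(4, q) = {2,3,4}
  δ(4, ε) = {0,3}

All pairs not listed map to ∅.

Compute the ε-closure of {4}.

Begin with {4}.
4 →ε {0,3}; add 0, 3.
ε-closure = {0,3,4}.

{0,3,4}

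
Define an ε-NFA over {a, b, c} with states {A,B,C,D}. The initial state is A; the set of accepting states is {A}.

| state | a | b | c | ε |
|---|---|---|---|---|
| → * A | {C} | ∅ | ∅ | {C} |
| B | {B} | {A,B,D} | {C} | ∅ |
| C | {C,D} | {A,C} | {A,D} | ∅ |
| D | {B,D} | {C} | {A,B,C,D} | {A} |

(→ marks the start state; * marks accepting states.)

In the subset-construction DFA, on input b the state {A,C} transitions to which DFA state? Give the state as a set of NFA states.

{A,C}

δ(A,b) = ∅; δ(C,b) = {A,C}.
Union: {A,C}.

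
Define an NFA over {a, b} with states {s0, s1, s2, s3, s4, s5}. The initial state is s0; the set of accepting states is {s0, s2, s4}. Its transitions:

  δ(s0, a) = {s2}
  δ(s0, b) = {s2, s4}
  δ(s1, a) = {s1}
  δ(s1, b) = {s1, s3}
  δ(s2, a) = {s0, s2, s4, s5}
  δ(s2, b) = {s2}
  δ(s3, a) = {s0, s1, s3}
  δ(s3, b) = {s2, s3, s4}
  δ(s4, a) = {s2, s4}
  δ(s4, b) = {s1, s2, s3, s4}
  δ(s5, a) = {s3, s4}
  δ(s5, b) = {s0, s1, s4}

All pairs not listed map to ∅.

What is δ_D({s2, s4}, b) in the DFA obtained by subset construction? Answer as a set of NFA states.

δ(s2,b) = {s2}; δ(s4,b) = {s1, s2, s3, s4}.
Union: {s1, s2, s3, s4}.

{s1, s2, s3, s4}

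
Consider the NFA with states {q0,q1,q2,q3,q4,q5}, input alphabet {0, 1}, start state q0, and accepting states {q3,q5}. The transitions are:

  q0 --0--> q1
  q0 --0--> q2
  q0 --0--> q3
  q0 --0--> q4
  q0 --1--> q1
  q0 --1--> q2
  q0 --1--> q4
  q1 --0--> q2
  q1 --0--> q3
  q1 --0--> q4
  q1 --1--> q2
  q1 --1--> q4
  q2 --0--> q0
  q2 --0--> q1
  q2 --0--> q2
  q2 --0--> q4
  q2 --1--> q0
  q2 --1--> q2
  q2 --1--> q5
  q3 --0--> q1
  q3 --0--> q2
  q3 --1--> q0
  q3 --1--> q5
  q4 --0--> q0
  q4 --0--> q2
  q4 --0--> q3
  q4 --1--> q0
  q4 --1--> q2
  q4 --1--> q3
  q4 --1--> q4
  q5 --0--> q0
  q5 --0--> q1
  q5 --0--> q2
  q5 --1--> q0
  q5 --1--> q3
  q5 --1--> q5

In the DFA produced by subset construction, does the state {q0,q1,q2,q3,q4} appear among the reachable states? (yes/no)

yes

Start state of the DFA: {q0}.
{q0} --0--> {q1,q2,q3,q4}  [new]
{q0} --1--> {q1,q2,q4}  [new]
{q1,q2,q3,q4} --0--> {q0,q1,q2,q3,q4}  [new]
{q1,q2,q3,q4} --1--> {q0,q2,q3,q4,q5}  [new]
{q1,q2,q4} --0--> {q0,q1,q2,q3,q4}  [seen]
{q1,q2,q4} --1--> {q0,q2,q3,q4,q5}  [seen]
{q0,q1,q2,q3,q4} --0--> {q0,q1,q2,q3,q4}  [seen]
{q0,q1,q2,q3,q4} --1--> {q0,q1,q2,q3,q4,q5}  [new]
{q0,q2,q3,q4,q5} --0--> {q0,q1,q2,q3,q4}  [seen]
{q0,q2,q3,q4,q5} --1--> {q0,q1,q2,q3,q4,q5}  [seen]
{q0,q1,q2,q3,q4,q5} --0--> {q0,q1,q2,q3,q4}  [seen]
{q0,q1,q2,q3,q4,q5} --1--> {q0,q1,q2,q3,q4,q5}  [seen]
Reachable DFA states: {q0}, {q1,q2,q3,q4}, {q1,q2,q4}, {q0,q1,q2,q3,q4}, {q0,q2,q3,q4,q5}, {q0,q1,q2,q3,q4,q5}.
{q0,q1,q2,q3,q4} is among them.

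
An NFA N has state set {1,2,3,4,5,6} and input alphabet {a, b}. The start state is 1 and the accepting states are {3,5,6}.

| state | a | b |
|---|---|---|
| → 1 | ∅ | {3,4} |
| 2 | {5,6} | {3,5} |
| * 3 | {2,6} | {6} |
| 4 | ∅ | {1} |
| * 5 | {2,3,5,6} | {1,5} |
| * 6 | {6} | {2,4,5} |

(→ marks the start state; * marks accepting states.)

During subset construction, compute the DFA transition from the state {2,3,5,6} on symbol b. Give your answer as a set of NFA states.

{1,2,3,4,5,6}

δ(2,b) = {3,5}; δ(3,b) = {6}; δ(5,b) = {1,5}; δ(6,b) = {2,4,5}.
Union: {1,2,3,4,5,6}.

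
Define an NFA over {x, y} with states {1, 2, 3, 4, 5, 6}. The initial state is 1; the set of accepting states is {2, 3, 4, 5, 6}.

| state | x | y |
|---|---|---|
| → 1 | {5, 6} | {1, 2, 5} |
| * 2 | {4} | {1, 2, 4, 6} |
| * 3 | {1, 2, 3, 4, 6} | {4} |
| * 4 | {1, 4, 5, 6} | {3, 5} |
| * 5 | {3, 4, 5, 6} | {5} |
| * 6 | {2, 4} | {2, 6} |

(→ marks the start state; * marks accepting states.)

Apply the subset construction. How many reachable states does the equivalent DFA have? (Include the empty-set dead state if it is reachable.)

8

Start state of the DFA: {1}.
{1} --x--> {5, 6}  [new]
{1} --y--> {1, 2, 5}  [new]
{5, 6} --x--> {2, 3, 4, 5, 6}  [new]
{5, 6} --y--> {2, 5, 6}  [new]
{1, 2, 5} --x--> {3, 4, 5, 6}  [new]
{1, 2, 5} --y--> {1, 2, 4, 5, 6}  [new]
{2, 3, 4, 5, 6} --x--> {1, 2, 3, 4, 5, 6}  [new]
{2, 3, 4, 5, 6} --y--> {1, 2, 3, 4, 5, 6}  [seen]
{2, 5, 6} --x--> {2, 3, 4, 5, 6}  [seen]
{2, 5, 6} --y--> {1, 2, 4, 5, 6}  [seen]
{3, 4, 5, 6} --x--> {1, 2, 3, 4, 5, 6}  [seen]
{3, 4, 5, 6} --y--> {2, 3, 4, 5, 6}  [seen]
{1, 2, 4, 5, 6} --x--> {1, 2, 3, 4, 5, 6}  [seen]
{1, 2, 4, 5, 6} --y--> {1, 2, 3, 4, 5, 6}  [seen]
{1, 2, 3, 4, 5, 6} --x--> {1, 2, 3, 4, 5, 6}  [seen]
{1, 2, 3, 4, 5, 6} --y--> {1, 2, 3, 4, 5, 6}  [seen]
Reachable DFA states: {1}, {5, 6}, {1, 2, 5}, {2, 3, 4, 5, 6}, {2, 5, 6}, {3, 4, 5, 6}, {1, 2, 4, 5, 6}, {1, 2, 3, 4, 5, 6}.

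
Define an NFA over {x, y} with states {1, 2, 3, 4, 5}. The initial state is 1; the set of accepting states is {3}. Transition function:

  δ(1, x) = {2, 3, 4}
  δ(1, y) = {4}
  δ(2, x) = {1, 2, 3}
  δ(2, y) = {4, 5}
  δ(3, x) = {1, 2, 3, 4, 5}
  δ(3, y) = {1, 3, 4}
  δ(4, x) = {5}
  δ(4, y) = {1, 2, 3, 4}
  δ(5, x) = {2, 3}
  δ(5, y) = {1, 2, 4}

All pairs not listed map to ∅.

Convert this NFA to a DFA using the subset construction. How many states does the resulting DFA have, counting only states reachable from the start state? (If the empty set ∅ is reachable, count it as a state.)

9

Start state of the DFA: {1}.
{1} --x--> {2, 3, 4}  [new]
{1} --y--> {4}  [new]
{2, 3, 4} --x--> {1, 2, 3, 4, 5}  [new]
{2, 3, 4} --y--> {1, 2, 3, 4, 5}  [seen]
{4} --x--> {5}  [new]
{4} --y--> {1, 2, 3, 4}  [new]
{1, 2, 3, 4, 5} --x--> {1, 2, 3, 4, 5}  [seen]
{1, 2, 3, 4, 5} --y--> {1, 2, 3, 4, 5}  [seen]
{5} --x--> {2, 3}  [new]
{5} --y--> {1, 2, 4}  [new]
{1, 2, 3, 4} --x--> {1, 2, 3, 4, 5}  [seen]
{1, 2, 3, 4} --y--> {1, 2, 3, 4, 5}  [seen]
{2, 3} --x--> {1, 2, 3, 4, 5}  [seen]
{2, 3} --y--> {1, 3, 4, 5}  [new]
{1, 2, 4} --x--> {1, 2, 3, 4, 5}  [seen]
{1, 2, 4} --y--> {1, 2, 3, 4, 5}  [seen]
{1, 3, 4, 5} --x--> {1, 2, 3, 4, 5}  [seen]
{1, 3, 4, 5} --y--> {1, 2, 3, 4}  [seen]
Reachable DFA states: {1}, {2, 3, 4}, {4}, {1, 2, 3, 4, 5}, {5}, {1, 2, 3, 4}, {2, 3}, {1, 2, 4}, {1, 3, 4, 5}.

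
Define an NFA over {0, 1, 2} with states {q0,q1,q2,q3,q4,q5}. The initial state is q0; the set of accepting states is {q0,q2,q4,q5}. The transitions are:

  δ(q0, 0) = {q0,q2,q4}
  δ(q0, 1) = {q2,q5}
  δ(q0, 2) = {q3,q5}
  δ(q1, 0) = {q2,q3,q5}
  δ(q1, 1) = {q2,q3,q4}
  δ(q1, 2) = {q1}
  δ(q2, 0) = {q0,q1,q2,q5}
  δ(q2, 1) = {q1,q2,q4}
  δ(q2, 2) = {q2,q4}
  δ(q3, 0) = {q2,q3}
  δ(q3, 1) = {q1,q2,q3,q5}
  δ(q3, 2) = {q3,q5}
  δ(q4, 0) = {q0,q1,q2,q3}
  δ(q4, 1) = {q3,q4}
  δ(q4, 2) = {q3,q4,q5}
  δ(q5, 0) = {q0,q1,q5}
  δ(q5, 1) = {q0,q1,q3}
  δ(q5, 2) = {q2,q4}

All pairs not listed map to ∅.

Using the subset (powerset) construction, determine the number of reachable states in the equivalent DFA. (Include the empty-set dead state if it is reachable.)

Start state of the DFA: {q0}.
{q0} --0--> {q0,q2,q4}  [new]
{q0} --1--> {q2,q5}  [new]
{q0} --2--> {q3,q5}  [new]
{q0,q2,q4} --0--> {q0,q1,q2,q3,q4,q5}  [new]
{q0,q2,q4} --1--> {q1,q2,q3,q4,q5}  [new]
{q0,q2,q4} --2--> {q2,q3,q4,q5}  [new]
{q2,q5} --0--> {q0,q1,q2,q5}  [new]
{q2,q5} --1--> {q0,q1,q2,q3,q4}  [new]
{q2,q5} --2--> {q2,q4}  [new]
{q3,q5} --0--> {q0,q1,q2,q3,q5}  [new]
{q3,q5} --1--> {q0,q1,q2,q3,q5}  [seen]
{q3,q5} --2--> {q2,q3,q4,q5}  [seen]
{q0,q1,q2,q3,q4,q5} --0--> {q0,q1,q2,q3,q4,q5}  [seen]
{q0,q1,q2,q3,q4,q5} --1--> {q0,q1,q2,q3,q4,q5}  [seen]
{q0,q1,q2,q3,q4,q5} --2--> {q1,q2,q3,q4,q5}  [seen]
{q1,q2,q3,q4,q5} --0--> {q0,q1,q2,q3,q5}  [seen]
{q1,q2,q3,q4,q5} --1--> {q0,q1,q2,q3,q4,q5}  [seen]
{q1,q2,q3,q4,q5} --2--> {q1,q2,q3,q4,q5}  [seen]
{q2,q3,q4,q5} --0--> {q0,q1,q2,q3,q5}  [seen]
{q2,q3,q4,q5} --1--> {q0,q1,q2,q3,q4,q5}  [seen]
{q2,q3,q4,q5} --2--> {q2,q3,q4,q5}  [seen]
{q0,q1,q2,q5} --0--> {q0,q1,q2,q3,q4,q5}  [seen]
{q0,q1,q2,q5} --1--> {q0,q1,q2,q3,q4,q5}  [seen]
{q0,q1,q2,q5} --2--> {q1,q2,q3,q4,q5}  [seen]
{q0,q1,q2,q3,q4} --0--> {q0,q1,q2,q3,q4,q5}  [seen]
{q0,q1,q2,q3,q4} --1--> {q1,q2,q3,q4,q5}  [seen]
{q0,q1,q2,q3,q4} --2--> {q1,q2,q3,q4,q5}  [seen]
{q2,q4} --0--> {q0,q1,q2,q3,q5}  [seen]
{q2,q4} --1--> {q1,q2,q3,q4}  [new]
{q2,q4} --2--> {q2,q3,q4,q5}  [seen]
{q0,q1,q2,q3,q5} --0--> {q0,q1,q2,q3,q4,q5}  [seen]
{q0,q1,q2,q3,q5} --1--> {q0,q1,q2,q3,q4,q5}  [seen]
{q0,q1,q2,q3,q5} --2--> {q1,q2,q3,q4,q5}  [seen]
{q1,q2,q3,q4} --0--> {q0,q1,q2,q3,q5}  [seen]
{q1,q2,q3,q4} --1--> {q1,q2,q3,q4,q5}  [seen]
{q1,q2,q3,q4} --2--> {q1,q2,q3,q4,q5}  [seen]
Reachable DFA states: {q0}, {q0,q2,q4}, {q2,q5}, {q3,q5}, {q0,q1,q2,q3,q4,q5}, {q1,q2,q3,q4,q5}, {q2,q3,q4,q5}, {q0,q1,q2,q5}, {q0,q1,q2,q3,q4}, {q2,q4}, {q0,q1,q2,q3,q5}, {q1,q2,q3,q4}.

12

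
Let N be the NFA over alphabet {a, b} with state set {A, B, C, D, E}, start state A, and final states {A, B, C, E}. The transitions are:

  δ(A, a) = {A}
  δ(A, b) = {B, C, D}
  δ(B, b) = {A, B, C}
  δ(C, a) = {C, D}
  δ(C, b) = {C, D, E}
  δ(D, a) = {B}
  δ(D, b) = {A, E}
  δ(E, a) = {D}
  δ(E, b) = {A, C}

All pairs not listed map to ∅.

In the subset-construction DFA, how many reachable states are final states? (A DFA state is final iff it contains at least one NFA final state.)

4

Start state of the DFA: {A}.
{A} --a--> {A}  [seen]
{A} --b--> {B, C, D}  [new]
{B, C, D} --a--> {B, C, D}  [seen]
{B, C, D} --b--> {A, B, C, D, E}  [new]
{A, B, C, D, E} --a--> {A, B, C, D}  [new]
{A, B, C, D, E} --b--> {A, B, C, D, E}  [seen]
{A, B, C, D} --a--> {A, B, C, D}  [seen]
{A, B, C, D} --b--> {A, B, C, D, E}  [seen]
Reachable DFA states: {A}, {B, C, D}, {A, B, C, D, E}, {A, B, C, D}.
Accepting DFA states (contain an NFA accepting state): {A}, {B, C, D}, {A, B, C, D, E}, {A, B, C, D}.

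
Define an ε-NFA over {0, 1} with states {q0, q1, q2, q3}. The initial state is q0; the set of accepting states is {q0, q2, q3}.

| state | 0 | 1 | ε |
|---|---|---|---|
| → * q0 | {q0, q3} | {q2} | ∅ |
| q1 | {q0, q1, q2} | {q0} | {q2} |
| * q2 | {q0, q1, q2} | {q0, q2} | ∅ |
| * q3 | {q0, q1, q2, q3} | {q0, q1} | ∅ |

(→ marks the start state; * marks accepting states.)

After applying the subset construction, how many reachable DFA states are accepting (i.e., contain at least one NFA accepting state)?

6

Start state of the DFA: {q0} (ε-closure of the NFA start).
{q0} --0--> {q0, q3}  [new]
{q0} --1--> {q2}  [new]
{q0, q3} --0--> {q0, q1, q2, q3}  [new]
{q0, q3} --1--> {q0, q1, q2}  [new]
{q2} --0--> {q0, q1, q2}  [seen]
{q2} --1--> {q0, q2}  [new]
{q0, q1, q2, q3} --0--> {q0, q1, q2, q3}  [seen]
{q0, q1, q2, q3} --1--> {q0, q1, q2}  [seen]
{q0, q1, q2} --0--> {q0, q1, q2, q3}  [seen]
{q0, q1, q2} --1--> {q0, q2}  [seen]
{q0, q2} --0--> {q0, q1, q2, q3}  [seen]
{q0, q2} --1--> {q0, q2}  [seen]
Reachable DFA states: {q0}, {q0, q3}, {q2}, {q0, q1, q2, q3}, {q0, q1, q2}, {q0, q2}.
Accepting DFA states (contain an NFA accepting state): {q0}, {q0, q3}, {q2}, {q0, q1, q2, q3}, {q0, q1, q2}, {q0, q2}.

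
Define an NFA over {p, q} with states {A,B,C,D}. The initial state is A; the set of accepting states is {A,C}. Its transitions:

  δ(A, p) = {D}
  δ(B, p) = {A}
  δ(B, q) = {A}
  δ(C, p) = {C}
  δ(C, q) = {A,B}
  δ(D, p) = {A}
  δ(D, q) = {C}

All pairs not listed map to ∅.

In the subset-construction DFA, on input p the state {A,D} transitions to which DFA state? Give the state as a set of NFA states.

δ(A,p) = {D}; δ(D,p) = {A}.
Union: {A,D}.

{A,D}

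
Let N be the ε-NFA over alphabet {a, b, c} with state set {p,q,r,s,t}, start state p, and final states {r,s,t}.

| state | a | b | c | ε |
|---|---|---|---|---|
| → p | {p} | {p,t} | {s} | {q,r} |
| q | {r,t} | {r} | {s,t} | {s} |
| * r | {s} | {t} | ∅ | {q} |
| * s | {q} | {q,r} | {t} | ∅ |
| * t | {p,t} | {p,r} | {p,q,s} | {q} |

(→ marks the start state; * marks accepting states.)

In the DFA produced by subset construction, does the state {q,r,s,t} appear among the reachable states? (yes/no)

no

Start state of the DFA: {p,q,r,s} (ε-closure of the NFA start).
{p,q,r,s} --a--> {p,q,r,s,t}  [new]
{p,q,r,s} --b--> {p,q,r,s,t}  [seen]
{p,q,r,s} --c--> {q,s,t}  [new]
{p,q,r,s,t} --a--> {p,q,r,s,t}  [seen]
{p,q,r,s,t} --b--> {p,q,r,s,t}  [seen]
{p,q,r,s,t} --c--> {p,q,r,s,t}  [seen]
{q,s,t} --a--> {p,q,r,s,t}  [seen]
{q,s,t} --b--> {p,q,r,s}  [seen]
{q,s,t} --c--> {p,q,r,s,t}  [seen]
Reachable DFA states: {p,q,r,s}, {p,q,r,s,t}, {q,s,t}.
{q,r,s,t} is not among them.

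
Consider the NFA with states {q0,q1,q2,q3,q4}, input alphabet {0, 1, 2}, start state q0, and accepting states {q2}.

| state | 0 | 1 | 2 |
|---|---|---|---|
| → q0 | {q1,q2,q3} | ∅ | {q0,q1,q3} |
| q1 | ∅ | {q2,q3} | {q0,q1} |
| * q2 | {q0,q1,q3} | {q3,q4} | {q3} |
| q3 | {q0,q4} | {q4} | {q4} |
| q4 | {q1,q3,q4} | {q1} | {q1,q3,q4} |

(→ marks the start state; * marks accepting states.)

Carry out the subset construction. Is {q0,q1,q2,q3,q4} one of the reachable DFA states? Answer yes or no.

yes

Start state of the DFA: {q0}.
{q0} --0--> {q1,q2,q3}  [new]
{q0} --1--> ∅  [new]
{q0} --2--> {q0,q1,q3}  [new]
{q1,q2,q3} --0--> {q0,q1,q3,q4}  [new]
{q1,q2,q3} --1--> {q2,q3,q4}  [new]
{q1,q2,q3} --2--> {q0,q1,q3,q4}  [seen]
∅ --0--> ∅  [seen]
∅ --1--> ∅  [seen]
∅ --2--> ∅  [seen]
{q0,q1,q3} --0--> {q0,q1,q2,q3,q4}  [new]
{q0,q1,q3} --1--> {q2,q3,q4}  [seen]
{q0,q1,q3} --2--> {q0,q1,q3,q4}  [seen]
{q0,q1,q3,q4} --0--> {q0,q1,q2,q3,q4}  [seen]
{q0,q1,q3,q4} --1--> {q1,q2,q3,q4}  [new]
{q0,q1,q3,q4} --2--> {q0,q1,q3,q4}  [seen]
{q2,q3,q4} --0--> {q0,q1,q3,q4}  [seen]
{q2,q3,q4} --1--> {q1,q3,q4}  [new]
{q2,q3,q4} --2--> {q1,q3,q4}  [seen]
{q0,q1,q2,q3,q4} --0--> {q0,q1,q2,q3,q4}  [seen]
{q0,q1,q2,q3,q4} --1--> {q1,q2,q3,q4}  [seen]
{q0,q1,q2,q3,q4} --2--> {q0,q1,q3,q4}  [seen]
{q1,q2,q3,q4} --0--> {q0,q1,q3,q4}  [seen]
{q1,q2,q3,q4} --1--> {q1,q2,q3,q4}  [seen]
{q1,q2,q3,q4} --2--> {q0,q1,q3,q4}  [seen]
{q1,q3,q4} --0--> {q0,q1,q3,q4}  [seen]
{q1,q3,q4} --1--> {q1,q2,q3,q4}  [seen]
{q1,q3,q4} --2--> {q0,q1,q3,q4}  [seen]
Reachable DFA states: {q0}, {q1,q2,q3}, ∅, {q0,q1,q3}, {q0,q1,q3,q4}, {q2,q3,q4}, {q0,q1,q2,q3,q4}, {q1,q2,q3,q4}, {q1,q3,q4}.
{q0,q1,q2,q3,q4} is among them.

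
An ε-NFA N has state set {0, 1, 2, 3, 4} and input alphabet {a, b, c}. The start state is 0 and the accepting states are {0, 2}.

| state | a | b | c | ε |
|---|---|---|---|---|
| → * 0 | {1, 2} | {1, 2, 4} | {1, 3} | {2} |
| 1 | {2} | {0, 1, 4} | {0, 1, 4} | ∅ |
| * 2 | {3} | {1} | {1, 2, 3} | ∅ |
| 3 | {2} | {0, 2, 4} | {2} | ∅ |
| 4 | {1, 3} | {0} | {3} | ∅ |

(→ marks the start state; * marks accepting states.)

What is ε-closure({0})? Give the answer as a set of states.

Begin with {0}.
0 →ε {2}; add 2.
ε-closure = {0, 2}.

{0, 2}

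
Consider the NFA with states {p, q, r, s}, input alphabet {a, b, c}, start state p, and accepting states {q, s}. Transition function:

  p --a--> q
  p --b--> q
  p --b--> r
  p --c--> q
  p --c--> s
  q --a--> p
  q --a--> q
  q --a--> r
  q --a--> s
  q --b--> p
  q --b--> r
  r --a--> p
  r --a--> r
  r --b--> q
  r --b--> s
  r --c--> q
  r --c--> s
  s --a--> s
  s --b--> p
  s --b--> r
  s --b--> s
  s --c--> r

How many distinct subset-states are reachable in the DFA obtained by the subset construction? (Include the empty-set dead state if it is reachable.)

11

Start state of the DFA: {p}.
{p} --a--> {q}  [new]
{p} --b--> {q, r}  [new]
{p} --c--> {q, s}  [new]
{q} --a--> {p, q, r, s}  [new]
{q} --b--> {p, r}  [new]
{q} --c--> ∅  [new]
{q, r} --a--> {p, q, r, s}  [seen]
{q, r} --b--> {p, q, r, s}  [seen]
{q, r} --c--> {q, s}  [seen]
{q, s} --a--> {p, q, r, s}  [seen]
{q, s} --b--> {p, r, s}  [new]
{q, s} --c--> {r}  [new]
{p, q, r, s} --a--> {p, q, r, s}  [seen]
{p, q, r, s} --b--> {p, q, r, s}  [seen]
{p, q, r, s} --c--> {q, r, s}  [new]
{p, r} --a--> {p, q, r}  [new]
{p, r} --b--> {q, r, s}  [seen]
{p, r} --c--> {q, s}  [seen]
∅ --a--> ∅  [seen]
∅ --b--> ∅  [seen]
∅ --c--> ∅  [seen]
{p, r, s} --a--> {p, q, r, s}  [seen]
{p, r, s} --b--> {p, q, r, s}  [seen]
{p, r, s} --c--> {q, r, s}  [seen]
{r} --a--> {p, r}  [seen]
{r} --b--> {q, s}  [seen]
{r} --c--> {q, s}  [seen]
{q, r, s} --a--> {p, q, r, s}  [seen]
{q, r, s} --b--> {p, q, r, s}  [seen]
{q, r, s} --c--> {q, r, s}  [seen]
{p, q, r} --a--> {p, q, r, s}  [seen]
{p, q, r} --b--> {p, q, r, s}  [seen]
{p, q, r} --c--> {q, s}  [seen]
Reachable DFA states: {p}, {q}, {q, r}, {q, s}, {p, q, r, s}, {p, r}, ∅, {p, r, s}, {r}, {q, r, s}, {p, q, r}.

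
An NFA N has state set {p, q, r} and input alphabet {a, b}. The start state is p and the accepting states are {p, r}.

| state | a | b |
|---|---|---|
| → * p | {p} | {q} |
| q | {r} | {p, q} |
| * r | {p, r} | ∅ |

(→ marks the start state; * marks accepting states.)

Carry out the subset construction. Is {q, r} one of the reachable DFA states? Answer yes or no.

Start state of the DFA: {p}.
{p} --a--> {p}  [seen]
{p} --b--> {q}  [new]
{q} --a--> {r}  [new]
{q} --b--> {p, q}  [new]
{r} --a--> {p, r}  [new]
{r} --b--> ∅  [new]
{p, q} --a--> {p, r}  [seen]
{p, q} --b--> {p, q}  [seen]
{p, r} --a--> {p, r}  [seen]
{p, r} --b--> {q}  [seen]
∅ --a--> ∅  [seen]
∅ --b--> ∅  [seen]
Reachable DFA states: {p}, {q}, {r}, {p, q}, {p, r}, ∅.
{q, r} is not among them.

no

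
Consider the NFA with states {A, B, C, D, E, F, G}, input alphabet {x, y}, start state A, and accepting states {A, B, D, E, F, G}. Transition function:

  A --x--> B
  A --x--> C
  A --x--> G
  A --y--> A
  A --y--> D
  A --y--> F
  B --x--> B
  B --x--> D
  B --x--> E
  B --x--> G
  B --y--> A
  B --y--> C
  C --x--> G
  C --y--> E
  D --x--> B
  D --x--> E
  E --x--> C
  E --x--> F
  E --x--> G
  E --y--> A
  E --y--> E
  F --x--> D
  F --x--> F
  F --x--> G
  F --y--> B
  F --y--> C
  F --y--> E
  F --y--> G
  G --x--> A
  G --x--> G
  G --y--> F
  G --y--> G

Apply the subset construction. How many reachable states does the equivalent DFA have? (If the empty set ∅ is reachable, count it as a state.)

Start state of the DFA: {A}.
{A} --x--> {B, C, G}  [new]
{A} --y--> {A, D, F}  [new]
{B, C, G} --x--> {A, B, D, E, G}  [new]
{B, C, G} --y--> {A, C, E, F, G}  [new]
{A, D, F} --x--> {B, C, D, E, F, G}  [new]
{A, D, F} --y--> {A, B, C, D, E, F, G}  [new]
{A, B, D, E, G} --x--> {A, B, C, D, E, F, G}  [seen]
{A, B, D, E, G} --y--> {A, C, D, E, F, G}  [new]
{A, C, E, F, G} --x--> {A, B, C, D, F, G}  [new]
{A, C, E, F, G} --y--> {A, B, C, D, E, F, G}  [seen]
{B, C, D, E, F, G} --x--> {A, B, C, D, E, F, G}  [seen]
{B, C, D, E, F, G} --y--> {A, B, C, E, F, G}  [new]
{A, B, C, D, E, F, G} --x--> {A, B, C, D, E, F, G}  [seen]
{A, B, C, D, E, F, G} --y--> {A, B, C, D, E, F, G}  [seen]
{A, C, D, E, F, G} --x--> {A, B, C, D, E, F, G}  [seen]
{A, C, D, E, F, G} --y--> {A, B, C, D, E, F, G}  [seen]
{A, B, C, D, F, G} --x--> {A, B, C, D, E, F, G}  [seen]
{A, B, C, D, F, G} --y--> {A, B, C, D, E, F, G}  [seen]
{A, B, C, E, F, G} --x--> {A, B, C, D, E, F, G}  [seen]
{A, B, C, E, F, G} --y--> {A, B, C, D, E, F, G}  [seen]
Reachable DFA states: {A}, {B, C, G}, {A, D, F}, {A, B, D, E, G}, {A, C, E, F, G}, {B, C, D, E, F, G}, {A, B, C, D, E, F, G}, {A, C, D, E, F, G}, {A, B, C, D, F, G}, {A, B, C, E, F, G}.

10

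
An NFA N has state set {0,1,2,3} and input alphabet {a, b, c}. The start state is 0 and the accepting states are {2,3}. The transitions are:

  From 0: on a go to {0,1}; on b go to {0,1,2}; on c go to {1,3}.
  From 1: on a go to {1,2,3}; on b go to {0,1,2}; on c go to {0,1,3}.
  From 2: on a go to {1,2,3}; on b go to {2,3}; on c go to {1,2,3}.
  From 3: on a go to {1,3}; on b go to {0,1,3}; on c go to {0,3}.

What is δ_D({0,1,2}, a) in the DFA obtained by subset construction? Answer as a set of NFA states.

δ(0,a) = {0,1}; δ(1,a) = {1,2,3}; δ(2,a) = {1,2,3}.
Union: {0,1,2,3}.

{0,1,2,3}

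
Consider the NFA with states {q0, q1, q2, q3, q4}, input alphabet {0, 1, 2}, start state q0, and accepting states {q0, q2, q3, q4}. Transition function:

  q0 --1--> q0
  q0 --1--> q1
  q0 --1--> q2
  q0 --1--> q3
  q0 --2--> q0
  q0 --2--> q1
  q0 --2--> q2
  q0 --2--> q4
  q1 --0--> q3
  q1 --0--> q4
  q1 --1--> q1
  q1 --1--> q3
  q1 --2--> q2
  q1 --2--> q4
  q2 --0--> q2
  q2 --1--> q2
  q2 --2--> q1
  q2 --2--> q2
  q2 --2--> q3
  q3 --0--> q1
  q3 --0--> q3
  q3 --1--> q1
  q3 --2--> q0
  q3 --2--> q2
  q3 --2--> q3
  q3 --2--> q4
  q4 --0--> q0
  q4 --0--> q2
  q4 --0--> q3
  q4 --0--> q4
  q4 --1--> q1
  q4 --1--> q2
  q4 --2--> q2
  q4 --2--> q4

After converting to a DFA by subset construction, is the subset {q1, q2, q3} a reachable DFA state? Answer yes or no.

yes

Start state of the DFA: {q0}.
{q0} --0--> ∅  [new]
{q0} --1--> {q0, q1, q2, q3}  [new]
{q0} --2--> {q0, q1, q2, q4}  [new]
∅ --0--> ∅  [seen]
∅ --1--> ∅  [seen]
∅ --2--> ∅  [seen]
{q0, q1, q2, q3} --0--> {q1, q2, q3, q4}  [new]
{q0, q1, q2, q3} --1--> {q0, q1, q2, q3}  [seen]
{q0, q1, q2, q3} --2--> {q0, q1, q2, q3, q4}  [new]
{q0, q1, q2, q4} --0--> {q0, q2, q3, q4}  [new]
{q0, q1, q2, q4} --1--> {q0, q1, q2, q3}  [seen]
{q0, q1, q2, q4} --2--> {q0, q1, q2, q3, q4}  [seen]
{q1, q2, q3, q4} --0--> {q0, q1, q2, q3, q4}  [seen]
{q1, q2, q3, q4} --1--> {q1, q2, q3}  [new]
{q1, q2, q3, q4} --2--> {q0, q1, q2, q3, q4}  [seen]
{q0, q1, q2, q3, q4} --0--> {q0, q1, q2, q3, q4}  [seen]
{q0, q1, q2, q3, q4} --1--> {q0, q1, q2, q3}  [seen]
{q0, q1, q2, q3, q4} --2--> {q0, q1, q2, q3, q4}  [seen]
{q0, q2, q3, q4} --0--> {q0, q1, q2, q3, q4}  [seen]
{q0, q2, q3, q4} --1--> {q0, q1, q2, q3}  [seen]
{q0, q2, q3, q4} --2--> {q0, q1, q2, q3, q4}  [seen]
{q1, q2, q3} --0--> {q1, q2, q3, q4}  [seen]
{q1, q2, q3} --1--> {q1, q2, q3}  [seen]
{q1, q2, q3} --2--> {q0, q1, q2, q3, q4}  [seen]
Reachable DFA states: {q0}, ∅, {q0, q1, q2, q3}, {q0, q1, q2, q4}, {q1, q2, q3, q4}, {q0, q1, q2, q3, q4}, {q0, q2, q3, q4}, {q1, q2, q3}.
{q1, q2, q3} is among them.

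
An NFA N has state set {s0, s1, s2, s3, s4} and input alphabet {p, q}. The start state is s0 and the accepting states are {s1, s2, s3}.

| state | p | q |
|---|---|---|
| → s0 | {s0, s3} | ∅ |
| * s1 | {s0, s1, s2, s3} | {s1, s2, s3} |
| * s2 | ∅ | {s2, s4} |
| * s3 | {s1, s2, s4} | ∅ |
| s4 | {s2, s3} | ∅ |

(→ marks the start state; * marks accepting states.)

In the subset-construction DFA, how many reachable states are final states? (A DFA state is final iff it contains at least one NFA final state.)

Start state of the DFA: {s0}.
{s0} --p--> {s0, s3}  [new]
{s0} --q--> ∅  [new]
{s0, s3} --p--> {s0, s1, s2, s3, s4}  [new]
{s0, s3} --q--> ∅  [seen]
∅ --p--> ∅  [seen]
∅ --q--> ∅  [seen]
{s0, s1, s2, s3, s4} --p--> {s0, s1, s2, s3, s4}  [seen]
{s0, s1, s2, s3, s4} --q--> {s1, s2, s3, s4}  [new]
{s1, s2, s3, s4} --p--> {s0, s1, s2, s3, s4}  [seen]
{s1, s2, s3, s4} --q--> {s1, s2, s3, s4}  [seen]
Reachable DFA states: {s0}, {s0, s3}, ∅, {s0, s1, s2, s3, s4}, {s1, s2, s3, s4}.
Accepting DFA states (contain an NFA accepting state): {s0, s3}, {s0, s1, s2, s3, s4}, {s1, s2, s3, s4}.

3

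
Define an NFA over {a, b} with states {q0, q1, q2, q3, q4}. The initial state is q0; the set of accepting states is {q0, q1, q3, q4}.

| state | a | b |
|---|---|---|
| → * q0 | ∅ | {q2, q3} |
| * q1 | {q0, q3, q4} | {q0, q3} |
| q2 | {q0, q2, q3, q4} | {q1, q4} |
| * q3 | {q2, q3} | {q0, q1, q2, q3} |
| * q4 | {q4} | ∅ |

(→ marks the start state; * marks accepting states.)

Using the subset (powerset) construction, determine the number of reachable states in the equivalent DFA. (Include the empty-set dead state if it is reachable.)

Start state of the DFA: {q0}.
{q0} --a--> ∅  [new]
{q0} --b--> {q2, q3}  [new]
∅ --a--> ∅  [seen]
∅ --b--> ∅  [seen]
{q2, q3} --a--> {q0, q2, q3, q4}  [new]
{q2, q3} --b--> {q0, q1, q2, q3, q4}  [new]
{q0, q2, q3, q4} --a--> {q0, q2, q3, q4}  [seen]
{q0, q2, q3, q4} --b--> {q0, q1, q2, q3, q4}  [seen]
{q0, q1, q2, q3, q4} --a--> {q0, q2, q3, q4}  [seen]
{q0, q1, q2, q3, q4} --b--> {q0, q1, q2, q3, q4}  [seen]
Reachable DFA states: {q0}, ∅, {q2, q3}, {q0, q2, q3, q4}, {q0, q1, q2, q3, q4}.

5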